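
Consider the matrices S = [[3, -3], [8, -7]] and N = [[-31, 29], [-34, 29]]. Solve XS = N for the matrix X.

Right-multiplying both sides by S⁻¹ gives X = NS⁻¹.
S has determinant 3; S⁻¹ = [[-7/3, 1], [-8/3, 1]].
X = NS⁻¹ = [[-31, 29], [-34, 29]] · [[-7/3, 1], [-8/3, 1]] = [[-5, -2], [2, -5]].

X = [[-5, -2], [2, -5]]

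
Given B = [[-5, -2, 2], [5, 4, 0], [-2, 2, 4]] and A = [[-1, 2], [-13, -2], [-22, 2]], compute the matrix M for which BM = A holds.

Left-multiplying both sides by B⁻¹ gives M = B⁻¹A.
B has determinant -4; B⁻¹ = [[-4, -3, 2], [5, 4, -5/2], [-9/2, -7/2, 5/2]].
M = B⁻¹A = [[-4, -3, 2], [5, 4, -5/2], [-9/2, -7/2, 5/2]] · [[-1, 2], [-13, -2], [-22, 2]] = [[-1, 2], [-2, -3], [-5, 3]].

M = [[-1, 2], [-2, -3], [-5, 3]]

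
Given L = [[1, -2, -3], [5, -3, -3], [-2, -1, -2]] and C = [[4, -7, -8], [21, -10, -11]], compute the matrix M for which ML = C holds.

M = [[-3, 3, 4], [6, 1, -5]]

Since L sits to the right of M, M = CL⁻¹.
det L = 4; the adjugate gives L⁻¹ = [[3/4, -1/4, -3/4], [4, -2, -3], [-11/4, 5/4, 7/4]].
M = CL⁻¹ = [[4, -7, -8], [21, -10, -11]] · [[3/4, -1/4, -3/4], [4, -2, -3], [-11/4, 5/4, 7/4]] = [[-3, 3, 4], [6, 1, -5]].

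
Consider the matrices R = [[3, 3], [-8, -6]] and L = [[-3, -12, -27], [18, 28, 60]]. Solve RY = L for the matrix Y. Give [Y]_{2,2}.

Since R multiplies Y on the left, Y = R⁻¹L.
R has determinant 6; R⁻¹ = [[-1, -1/2], [4/3, 1/2]].
Y = R⁻¹L = [[-1, -1/2], [4/3, 1/2]] · [[-3, -12, -27], [18, 28, 60]] = [[-6, -2, -3], [5, -2, -6]].

-2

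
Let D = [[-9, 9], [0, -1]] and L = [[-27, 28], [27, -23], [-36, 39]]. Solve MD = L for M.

M = [[3, -1], [-3, -4], [4, -3]]

D is on the right of M, so right-multiply by D⁻¹: M = LD⁻¹.
det D = 9; the adjugate gives D⁻¹ = [[-1/9, -1], [0, -1]].
M = LD⁻¹ = [[-27, 28], [27, -23], [-36, 39]] · [[-1/9, -1], [0, -1]] = [[3, -1], [-3, -4], [4, -3]].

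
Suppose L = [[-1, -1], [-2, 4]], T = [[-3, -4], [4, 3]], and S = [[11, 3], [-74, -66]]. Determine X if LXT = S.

X = L⁻¹ST⁻¹ (apply L⁻¹ on the left and T⁻¹ on the right).
det L = -6, so L⁻¹ = [[-2/3, -1/6], [-1/3, 1/6]].
det T = 7; the adjugate gives T⁻¹ = [[3/7, 4/7], [-4/7, -3/7]].
L⁻¹S = [[5, 9], [-16, -12]].
X = (L⁻¹S)T⁻¹ = [[-3, -1], [0, -4]].

X = [[-3, -1], [0, -4]]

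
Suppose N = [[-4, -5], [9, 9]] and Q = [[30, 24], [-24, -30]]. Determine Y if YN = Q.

Right-multiplying both sides by N⁻¹ gives Y = QN⁻¹.
N has determinant 9; N⁻¹ = [[1, 5/9], [-1, -4/9]].
Y = QN⁻¹ = [[30, 24], [-24, -30]] · [[1, 5/9], [-1, -4/9]] = [[6, 6], [6, 0]].

Y = [[6, 6], [6, 0]]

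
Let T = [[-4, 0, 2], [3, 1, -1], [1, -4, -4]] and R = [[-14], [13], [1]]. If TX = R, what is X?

Since T multiplies X on the left, X = T⁻¹R.
T has determinant 6; T⁻¹ = [[-4/3, -4/3, -1/3], [11/6, 7/3, 1/3], [-13/6, -8/3, -2/3]].
X = T⁻¹R = [[-4/3, -4/3, -1/3], [11/6, 7/3, 1/3], [-13/6, -8/3, -2/3]] · [[-14], [13], [1]] = [[1], [5], [-5]].

X = [[1], [5], [-5]]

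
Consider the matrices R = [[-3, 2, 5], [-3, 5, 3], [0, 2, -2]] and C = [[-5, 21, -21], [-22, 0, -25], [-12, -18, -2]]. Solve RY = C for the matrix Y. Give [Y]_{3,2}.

6

R is on the left of Y, so left-multiply by R⁻¹: Y = R⁻¹C.
det R = 6, so R⁻¹ = [[-8/3, 7/3, -19/6], [-1, 1, -1], [-1, 1, -3/2]].
Y = R⁻¹C = [[-8/3, 7/3, -19/6], [-1, 1, -1], [-1, 1, -3/2]] · [[-5, 21, -21], [-22, 0, -25], [-12, -18, -2]] = [[0, 1, 4], [-5, -3, -2], [1, 6, -1]].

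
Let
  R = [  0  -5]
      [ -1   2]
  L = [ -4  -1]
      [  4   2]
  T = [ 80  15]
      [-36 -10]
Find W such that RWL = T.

W = [[2, 3], [5, 1]]

Left-multiply by R⁻¹ and right-multiply by L⁻¹: W = R⁻¹TL⁻¹.
det R = -5, so R⁻¹ = [[-2/5, -1], [-1/5, 0]].
det L = -4, so L⁻¹ = [[-1/2, -1/4], [1, 1]].
R⁻¹T = [[4, 4], [-16, -3]].
W = (R⁻¹T)L⁻¹ = [[2, 3], [5, 1]].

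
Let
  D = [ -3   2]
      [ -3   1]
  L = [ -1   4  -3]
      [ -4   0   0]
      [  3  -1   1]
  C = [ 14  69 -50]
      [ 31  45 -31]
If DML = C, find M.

Left-multiply by D⁻¹ and right-multiply by L⁻¹: M = D⁻¹CL⁻¹.
det D = 3, so D⁻¹ = [[1/3, -2/3], [1, -1]].
det L = 4, so L⁻¹ = [[0, -1/4, 0], [1, 2, 3], [1, 11/4, 4]].
D⁻¹C = [[-16, -7, 4], [-17, 24, -19]].
M = (D⁻¹C)L⁻¹ = [[-3, 1, -5], [5, 0, -4]].

M = [[-3, 1, -5], [5, 0, -4]]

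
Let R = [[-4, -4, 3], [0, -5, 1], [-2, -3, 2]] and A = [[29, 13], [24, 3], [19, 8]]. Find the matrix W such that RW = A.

Left-multiplying both sides by R⁻¹ gives W = R⁻¹A.
R has determinant 6; R⁻¹ = [[-7/6, -1/6, 11/6], [-1/3, -1/3, 2/3], [-5/3, -2/3, 10/3]].
W = R⁻¹A = [[-7/6, -1/6, 11/6], [-1/3, -1/3, 2/3], [-5/3, -2/3, 10/3]] · [[29, 13], [24, 3], [19, 8]] = [[-3, -1], [-5, 0], [-1, 3]].

W = [[-3, -1], [-5, 0], [-1, 3]]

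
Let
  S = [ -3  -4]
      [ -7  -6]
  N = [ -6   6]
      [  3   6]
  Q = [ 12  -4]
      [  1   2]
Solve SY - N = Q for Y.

SY = Q + N = [[6, 2], [4, 8]].
Left-multiplying both sides by S⁻¹ gives Y = S⁻¹(Q + N).
det S = -10; the adjugate gives S⁻¹ = [[3/5, -2/5], [-7/10, 3/10]].
Y = S⁻¹(Q + N) = [[2, -2], [-3, 1]].

Y = [[2, -2], [-3, 1]]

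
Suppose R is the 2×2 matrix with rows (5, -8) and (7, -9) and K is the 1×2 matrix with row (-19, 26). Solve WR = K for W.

R is on the right of W, so right-multiply by R⁻¹: W = KR⁻¹.
R has determinant 11; R⁻¹ = [[-9/11, 8/11], [-7/11, 5/11]].
W = KR⁻¹ = [[-19, 26]] · [[-9/11, 8/11], [-7/11, 5/11]] = [[-1, -2]].

W = [[-1, -2]]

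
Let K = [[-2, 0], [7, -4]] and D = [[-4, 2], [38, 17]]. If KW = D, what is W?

Since K multiplies W on the left, W = K⁻¹D.
det K = 8, so K⁻¹ = [[-1/2, 0], [-7/8, -1/4]].
W = K⁻¹D = [[-1/2, 0], [-7/8, -1/4]] · [[-4, 2], [38, 17]] = [[2, -1], [-6, -6]].

W = [[2, -1], [-6, -6]]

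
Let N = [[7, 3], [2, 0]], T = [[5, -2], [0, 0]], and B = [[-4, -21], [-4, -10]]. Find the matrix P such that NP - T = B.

NP = B + T = [[1, -23], [-4, -10]].
Since N multiplies P on the left, P = N⁻¹(B + T).
det N = -6; the adjugate gives N⁻¹ = [[0, 1/2], [1/3, -7/6]].
P = N⁻¹(B + T) = [[-2, -5], [5, 4]].

P = [[-2, -5], [5, 4]]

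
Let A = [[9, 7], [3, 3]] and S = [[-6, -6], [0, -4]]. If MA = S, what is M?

M = [[0, -2], [2, -6]]

Right-multiplying both sides by A⁻¹ gives M = SA⁻¹.
det A = 6; the adjugate gives A⁻¹ = [[1/2, -7/6], [-1/2, 3/2]].
M = SA⁻¹ = [[-6, -6], [0, -4]] · [[1/2, -7/6], [-1/2, 3/2]] = [[0, -2], [2, -6]].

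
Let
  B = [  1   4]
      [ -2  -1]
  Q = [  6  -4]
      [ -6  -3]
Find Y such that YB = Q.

Y = [[-2, -4], [0, 3]]

B is on the right of Y, so right-multiply by B⁻¹: Y = QB⁻¹.
det B = 7; the adjugate gives B⁻¹ = [[-1/7, -4/7], [2/7, 1/7]].
Y = QB⁻¹ = [[6, -4], [-6, -3]] · [[-1/7, -4/7], [2/7, 1/7]] = [[-2, -4], [0, 3]].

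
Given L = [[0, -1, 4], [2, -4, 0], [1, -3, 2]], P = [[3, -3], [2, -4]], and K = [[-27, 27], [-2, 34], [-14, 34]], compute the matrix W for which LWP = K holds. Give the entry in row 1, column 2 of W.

Isolating W: multiply by L⁻¹ from the left and P⁻¹ from the right, so W = L⁻¹KP⁻¹.
det L = -4; the adjugate gives L⁻¹ = [[2, 5/2, -4], [1, 1, -2], [1/2, 1/4, -1/2]].
det P = -6; the adjugate gives P⁻¹ = [[2/3, -1/2], [1/3, -1/2]].
L⁻¹K = [[-3, 3], [-1, -7], [-7, 5]].
W = (L⁻¹K)P⁻¹ = [[-1, 0], [-3, 4], [-3, 1]].

0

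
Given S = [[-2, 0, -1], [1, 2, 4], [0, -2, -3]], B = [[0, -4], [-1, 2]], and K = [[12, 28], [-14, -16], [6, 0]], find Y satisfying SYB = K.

Left-multiply by S⁻¹ and right-multiply by B⁻¹: Y = S⁻¹KB⁻¹.
det S = -2; the adjugate gives S⁻¹ = [[-1, -1, -1], [-3/2, -3, -7/2], [1, 2, 2]].
det B = -4, so B⁻¹ = [[-1/2, -1], [-1/4, 0]].
S⁻¹K = [[-4, -12], [3, 6], [-4, -4]].
Y = (S⁻¹K)B⁻¹ = [[5, 4], [-3, -3], [3, 4]].

Y = [[5, 4], [-3, -3], [3, 4]]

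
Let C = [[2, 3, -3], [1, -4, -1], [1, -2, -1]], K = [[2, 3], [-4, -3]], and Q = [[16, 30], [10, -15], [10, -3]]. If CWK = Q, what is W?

Isolating W: multiply by C⁻¹ from the left and K⁻¹ from the right, so W = C⁻¹QK⁻¹.
det C = -2; the adjugate gives C⁻¹ = [[-1, -9/2, 15/2], [0, -1/2, 1/2], [-1, -7/2, 11/2]].
K has determinant 6; K⁻¹ = [[-1/2, -1/2], [2/3, 1/3]].
C⁻¹Q = [[14, 15], [0, 6], [4, 6]].
W = (C⁻¹Q)K⁻¹ = [[3, -2], [4, 2], [2, 0]].

W = [[3, -2], [4, 2], [2, 0]]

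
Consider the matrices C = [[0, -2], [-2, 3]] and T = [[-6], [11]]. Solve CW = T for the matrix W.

Since C multiplies W on the left, W = C⁻¹T.
C has determinant -4; C⁻¹ = [[-3/4, -1/2], [-1/2, 0]].
W = C⁻¹T = [[-3/4, -1/2], [-1/2, 0]] · [[-6], [11]] = [[-1], [3]].

W = [[-1], [3]]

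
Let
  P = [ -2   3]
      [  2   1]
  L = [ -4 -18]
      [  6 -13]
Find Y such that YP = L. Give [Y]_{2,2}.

P is on the right of Y, so right-multiply by P⁻¹: Y = LP⁻¹.
det P = -8; the adjugate gives P⁻¹ = [[-1/8, 3/8], [1/4, 1/4]].
Y = LP⁻¹ = [[-4, -18], [6, -13]] · [[-1/8, 3/8], [1/4, 1/4]] = [[-4, -6], [-4, -1]].

-1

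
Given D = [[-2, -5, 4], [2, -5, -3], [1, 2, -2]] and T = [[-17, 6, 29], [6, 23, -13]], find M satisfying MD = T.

D is on the right of M, so right-multiply by D⁻¹: M = TD⁻¹.
det D = -1; the adjugate gives D⁻¹ = [[-16, 2, -35], [-1, 0, -2], [-9, 1, -20]].
M = TD⁻¹ = [[-17, 6, 29], [6, 23, -13]] · [[-16, 2, -35], [-1, 0, -2], [-9, 1, -20]] = [[5, -5, 3], [-2, -1, 4]].

M = [[5, -5, 3], [-2, -1, 4]]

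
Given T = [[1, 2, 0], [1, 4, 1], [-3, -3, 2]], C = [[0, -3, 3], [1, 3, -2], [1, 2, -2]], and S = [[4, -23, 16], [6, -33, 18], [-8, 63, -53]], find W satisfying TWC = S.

W = [[2, 3, 1], [3, -5, 5], [-4, 2, 0]]

Left-multiply by T⁻¹ and right-multiply by C⁻¹: W = T⁻¹SC⁻¹.
T has determinant 1; T⁻¹ = [[11, -4, 2], [-5, 2, -1], [9, -3, 2]].
C has determinant -3; C⁻¹ = [[2/3, 0, 1], [0, 1, -1], [1/3, 1, -1]].
T⁻¹S = [[4, 5, -2], [0, -14, 9], [2, 18, -16]].
W = (T⁻¹S)C⁻¹ = [[2, 3, 1], [3, -5, 5], [-4, 2, 0]].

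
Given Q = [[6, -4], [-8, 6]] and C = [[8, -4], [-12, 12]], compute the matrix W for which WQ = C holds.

W = [[4, 2], [6, 6]]

Q is on the right of W, so right-multiply by Q⁻¹: W = CQ⁻¹.
det Q = 4; the adjugate gives Q⁻¹ = [[3/2, 1], [2, 3/2]].
W = CQ⁻¹ = [[8, -4], [-12, 12]] · [[3/2, 1], [2, 3/2]] = [[4, 2], [6, 6]].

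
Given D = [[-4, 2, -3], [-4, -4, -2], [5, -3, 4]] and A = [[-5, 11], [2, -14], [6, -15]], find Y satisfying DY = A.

Y = [[4, -4], [-2, 5], [-5, 5]]

Left-multiplying both sides by D⁻¹ gives Y = D⁻¹A.
D has determinant 4; D⁻¹ = [[-11/2, 1/4, -4], [3/2, -1/4, 1], [8, -1/2, 6]].
Y = D⁻¹A = [[-11/2, 1/4, -4], [3/2, -1/4, 1], [8, -1/2, 6]] · [[-5, 11], [2, -14], [6, -15]] = [[4, -4], [-2, 5], [-5, 5]].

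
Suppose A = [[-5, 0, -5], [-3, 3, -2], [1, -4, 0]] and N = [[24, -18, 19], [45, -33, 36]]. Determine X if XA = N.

X = [[-3, -2, 3], [-6, -3, 6]]

Right-multiplying both sides by A⁻¹ gives X = NA⁻¹.
A has determinant -5; A⁻¹ = [[8/5, -4, -3], [2/5, -1, -1], [-9/5, 4, 3]].
X = NA⁻¹ = [[24, -18, 19], [45, -33, 36]] · [[8/5, -4, -3], [2/5, -1, -1], [-9/5, 4, 3]] = [[-3, -2, 3], [-6, -3, 6]].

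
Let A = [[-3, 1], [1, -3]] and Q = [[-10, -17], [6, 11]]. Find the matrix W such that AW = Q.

Since A multiplies W on the left, W = A⁻¹Q.
A has determinant 8; A⁻¹ = [[-3/8, -1/8], [-1/8, -3/8]].
W = A⁻¹Q = [[-3/8, -1/8], [-1/8, -3/8]] · [[-10, -17], [6, 11]] = [[3, 5], [-1, -2]].

W = [[3, 5], [-1, -2]]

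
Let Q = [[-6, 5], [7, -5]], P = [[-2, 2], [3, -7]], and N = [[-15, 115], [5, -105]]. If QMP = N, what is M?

M = [[5, 0], [0, -5]]

M = Q⁻¹NP⁻¹ (apply Q⁻¹ on the left and P⁻¹ on the right).
det Q = -5, so Q⁻¹ = [[1, 1], [7/5, 6/5]].
P has determinant 8; P⁻¹ = [[-7/8, -1/4], [-3/8, -1/4]].
Q⁻¹N = [[-10, 10], [-15, 35]].
M = (Q⁻¹N)P⁻¹ = [[5, 0], [0, -5]].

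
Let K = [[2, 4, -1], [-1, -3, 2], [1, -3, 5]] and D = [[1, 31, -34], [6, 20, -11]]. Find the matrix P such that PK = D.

P = [[1, -4, -5], [5, 2, -2]]

Since K sits to the right of P, P = DK⁻¹.
det K = 4; the adjugate gives K⁻¹ = [[-9/4, -17/4, 5/4], [7/4, 11/4, -3/4], [3/2, 5/2, -1/2]].
P = DK⁻¹ = [[1, 31, -34], [6, 20, -11]] · [[-9/4, -17/4, 5/4], [7/4, 11/4, -3/4], [3/2, 5/2, -1/2]] = [[1, -4, -5], [5, 2, -2]].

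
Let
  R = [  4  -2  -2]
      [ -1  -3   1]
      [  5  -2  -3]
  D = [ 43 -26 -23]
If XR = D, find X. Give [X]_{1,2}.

Right-multiplying both sides by R⁻¹ gives X = DR⁻¹.
det R = 6; the adjugate gives R⁻¹ = [[11/6, -1/3, -4/3], [1/3, -1/3, -1/3], [17/6, -1/3, -7/3]].
X = DR⁻¹ = [[43, -26, -23]] · [[11/6, -1/3, -4/3], [1/3, -1/3, -1/3], [17/6, -1/3, -7/3]] = [[5, 2, 5]].

2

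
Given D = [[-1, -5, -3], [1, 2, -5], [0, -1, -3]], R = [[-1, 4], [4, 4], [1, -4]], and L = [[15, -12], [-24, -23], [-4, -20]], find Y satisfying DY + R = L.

DY = L − R = [[16, -16], [-28, -27], [-5, -16]].
D is on the left of Y, so left-multiply by D⁻¹: Y = D⁻¹(L − R).
det D = -1, so D⁻¹ = [[11, 12, -31], [-3, -3, 8], [1, 1, -3]].
Y = D⁻¹(L − R) = [[-5, -4], [-4, 1], [3, 5]].

Y = [[-5, -4], [-4, 1], [3, 5]]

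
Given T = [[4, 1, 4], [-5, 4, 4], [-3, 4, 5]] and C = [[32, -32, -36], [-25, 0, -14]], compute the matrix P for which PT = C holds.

P = [[0, -4, -4], [-4, 3, -2]]

Since T sits to the right of P, P = CT⁻¹.
det T = -3, so T⁻¹ = [[-4/3, -11/3, 4], [-13/3, -32/3, 12], [8/3, 19/3, -7]].
P = CT⁻¹ = [[32, -32, -36], [-25, 0, -14]] · [[-4/3, -11/3, 4], [-13/3, -32/3, 12], [8/3, 19/3, -7]] = [[0, -4, -4], [-4, 3, -2]].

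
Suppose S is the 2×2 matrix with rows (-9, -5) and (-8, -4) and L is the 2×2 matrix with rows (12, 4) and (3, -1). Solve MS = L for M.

M = [[4, -6], [5, -6]]

Since S sits to the right of M, M = LS⁻¹.
det S = -4; the adjugate gives S⁻¹ = [[1, -5/4], [-2, 9/4]].
M = LS⁻¹ = [[12, 4], [3, -1]] · [[1, -5/4], [-2, 9/4]] = [[4, -6], [5, -6]].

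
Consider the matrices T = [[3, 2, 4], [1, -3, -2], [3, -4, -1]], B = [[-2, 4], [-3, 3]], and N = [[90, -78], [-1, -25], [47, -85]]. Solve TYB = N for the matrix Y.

Isolating Y: multiply by T⁻¹ from the left and B⁻¹ from the right, so Y = T⁻¹NB⁻¹.
T has determinant -5; T⁻¹ = [[1, 14/5, -8/5], [1, 3, -2], [-1, -18/5, 11/5]].
det B = 6; the adjugate gives B⁻¹ = [[1/2, -2/3], [1/2, -1/3]].
T⁻¹N = [[12, -12], [-7, 17], [17, -19]].
Y = (T⁻¹N)B⁻¹ = [[0, -4], [5, -1], [-1, -5]].

Y = [[0, -4], [5, -1], [-1, -5]]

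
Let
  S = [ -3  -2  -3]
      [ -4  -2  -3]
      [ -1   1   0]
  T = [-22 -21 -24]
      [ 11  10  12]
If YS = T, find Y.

S is on the right of Y, so right-multiply by S⁻¹: Y = TS⁻¹.
S has determinant 3; S⁻¹ = [[1, -1, 0], [1, -1, 1], [-2, 5/3, -2/3]].
Y = TS⁻¹ = [[-22, -21, -24], [11, 10, 12]] · [[1, -1, 0], [1, -1, 1], [-2, 5/3, -2/3]] = [[5, 3, -5], [-3, -1, 2]].

Y = [[5, 3, -5], [-3, -1, 2]]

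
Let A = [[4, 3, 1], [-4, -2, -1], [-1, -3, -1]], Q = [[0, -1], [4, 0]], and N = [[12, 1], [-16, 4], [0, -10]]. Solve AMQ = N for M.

M = A⁻¹NQ⁻¹ (apply A⁻¹ on the left and Q⁻¹ on the right).
det A = -3; the adjugate gives A⁻¹ = [[1/3, 0, 1/3], [1, 1, 0], [-10/3, -3, -4/3]].
det Q = 4; the adjugate gives Q⁻¹ = [[0, 1/4], [-1, 0]].
A⁻¹N = [[4, -3], [-4, 5], [8, -2]].
M = (A⁻¹N)Q⁻¹ = [[3, 1], [-5, -1], [2, 2]].

M = [[3, 1], [-5, -1], [2, 2]]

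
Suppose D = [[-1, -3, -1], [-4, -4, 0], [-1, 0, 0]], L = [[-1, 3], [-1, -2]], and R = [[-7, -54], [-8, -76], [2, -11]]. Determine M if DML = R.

Isolating M: multiply by D⁻¹ from the left and L⁻¹ from the right, so M = D⁻¹RL⁻¹.
det D = 4, so D⁻¹ = [[0, 0, -1], [0, -1/4, 1], [-1, 3/4, -2]].
det L = 5; the adjugate gives L⁻¹ = [[-2/5, -3/5], [1/5, -1/5]].
D⁻¹R = [[-2, 11], [4, 8], [-3, 19]].
M = (D⁻¹R)L⁻¹ = [[3, -1], [0, -4], [5, -2]].

M = [[3, -1], [0, -4], [5, -2]]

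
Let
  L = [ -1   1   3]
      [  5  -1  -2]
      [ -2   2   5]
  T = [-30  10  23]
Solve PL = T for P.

P = [[1, -5, 2]]

Since L sits to the right of P, P = TL⁻¹.
det L = 4; the adjugate gives L⁻¹ = [[-1/4, 1/4, 1/4], [-21/4, 1/4, 13/4], [2, 0, -1]].
P = TL⁻¹ = [[-30, 10, 23]] · [[-1/4, 1/4, 1/4], [-21/4, 1/4, 13/4], [2, 0, -1]] = [[1, -5, 2]].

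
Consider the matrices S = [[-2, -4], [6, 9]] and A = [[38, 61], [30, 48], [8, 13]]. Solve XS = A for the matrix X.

X = [[-4, 5], [-3, 4], [-1, 1]]

S is on the right of X, so right-multiply by S⁻¹: X = AS⁻¹.
det S = 6; the adjugate gives S⁻¹ = [[3/2, 2/3], [-1, -1/3]].
X = AS⁻¹ = [[38, 61], [30, 48], [8, 13]] · [[3/2, 2/3], [-1, -1/3]] = [[-4, 5], [-3, 4], [-1, 1]].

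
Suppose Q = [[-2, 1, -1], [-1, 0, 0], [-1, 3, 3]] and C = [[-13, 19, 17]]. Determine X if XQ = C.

Q is on the right of X, so right-multiply by Q⁻¹: X = CQ⁻¹.
det Q = 6, so Q⁻¹ = [[0, -1, 0], [1/2, -7/6, 1/6], [-1/2, 5/6, 1/6]].
X = CQ⁻¹ = [[-13, 19, 17]] · [[0, -1, 0], [1/2, -7/6, 1/6], [-1/2, 5/6, 1/6]] = [[1, 5, 6]].

X = [[1, 5, 6]]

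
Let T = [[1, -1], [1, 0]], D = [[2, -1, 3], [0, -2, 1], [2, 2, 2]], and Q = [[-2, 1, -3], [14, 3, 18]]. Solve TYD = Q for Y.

Left-multiply by T⁻¹ and right-multiply by D⁻¹: Y = T⁻¹QD⁻¹.
det T = 1, so T⁻¹ = [[0, 1], [-1, 1]].
det D = -2; the adjugate gives D⁻¹ = [[3, -4, -5/2], [-1, 1, 1], [-2, 3, 2]].
T⁻¹Q = [[14, 3, 18], [16, 2, 21]].
Y = (T⁻¹Q)D⁻¹ = [[3, 1, 4], [4, 1, 4]].

Y = [[3, 1, 4], [4, 1, 4]]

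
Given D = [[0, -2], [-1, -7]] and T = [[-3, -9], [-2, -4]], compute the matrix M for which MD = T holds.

M = [[-6, 3], [-5, 2]]

D is on the right of M, so right-multiply by D⁻¹: M = TD⁻¹.
det D = -2, so D⁻¹ = [[7/2, -1], [-1/2, 0]].
M = TD⁻¹ = [[-3, -9], [-2, -4]] · [[7/2, -1], [-1/2, 0]] = [[-6, 3], [-5, 2]].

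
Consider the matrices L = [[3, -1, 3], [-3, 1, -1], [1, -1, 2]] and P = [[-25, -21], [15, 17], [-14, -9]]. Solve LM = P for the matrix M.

L is on the left of M, so left-multiply by L⁻¹: M = L⁻¹P.
det L = 4; the adjugate gives L⁻¹ = [[1/4, -1/4, -1/2], [5/4, 3/4, -3/2], [1/2, 1/2, 0]].
M = L⁻¹P = [[1/4, -1/4, -1/2], [5/4, 3/4, -3/2], [1/2, 1/2, 0]] · [[-25, -21], [15, 17], [-14, -9]] = [[-3, -5], [1, 0], [-5, -2]].

M = [[-3, -5], [1, 0], [-5, -2]]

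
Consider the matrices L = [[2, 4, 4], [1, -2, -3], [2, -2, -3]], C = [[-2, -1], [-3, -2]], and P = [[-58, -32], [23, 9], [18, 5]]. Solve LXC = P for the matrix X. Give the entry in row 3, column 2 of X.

-2

X = L⁻¹PC⁻¹ (apply L⁻¹ on the left and C⁻¹ on the right).
det L = -4; the adjugate gives L⁻¹ = [[0, -1, 1], [3/4, 7/2, -5/2], [-1/2, -3, 2]].
det C = 1, so C⁻¹ = [[-2, 1], [3, -2]].
L⁻¹P = [[-5, -4], [-8, -5], [-4, -1]].
X = (L⁻¹P)C⁻¹ = [[-2, 3], [1, 2], [5, -2]].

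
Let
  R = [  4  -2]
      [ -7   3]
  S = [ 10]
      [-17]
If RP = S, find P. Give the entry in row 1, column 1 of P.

Since R multiplies P on the left, P = R⁻¹S.
det R = -2, so R⁻¹ = [[-3/2, -1], [-7/2, -2]].
P = R⁻¹S = [[-3/2, -1], [-7/2, -2]] · [[10], [-17]] = [[2], [-1]].

2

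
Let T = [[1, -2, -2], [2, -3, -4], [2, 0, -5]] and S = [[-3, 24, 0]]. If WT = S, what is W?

W = [[-3, -6, 6]]

Since T sits to the right of W, W = ST⁻¹.
T has determinant -1; T⁻¹ = [[-15, 10, -2], [-2, 1, 0], [-6, 4, -1]].
W = ST⁻¹ = [[-3, 24, 0]] · [[-15, 10, -2], [-2, 1, 0], [-6, 4, -1]] = [[-3, -6, 6]].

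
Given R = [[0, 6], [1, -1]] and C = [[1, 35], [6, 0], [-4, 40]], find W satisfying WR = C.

R is on the right of W, so right-multiply by R⁻¹: W = CR⁻¹.
det R = -6, so R⁻¹ = [[1/6, 1], [1/6, 0]].
W = CR⁻¹ = [[1, 35], [6, 0], [-4, 40]] · [[1/6, 1], [1/6, 0]] = [[6, 1], [1, 6], [6, -4]].

W = [[6, 1], [1, 6], [6, -4]]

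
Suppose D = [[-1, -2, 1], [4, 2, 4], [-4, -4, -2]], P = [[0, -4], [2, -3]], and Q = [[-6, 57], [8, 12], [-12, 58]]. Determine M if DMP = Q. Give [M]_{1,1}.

Left-multiply by D⁻¹ and right-multiply by P⁻¹: M = D⁻¹QP⁻¹.
det D = -4, so D⁻¹ = [[-3, 2, 5/2], [2, -3/2, -2], [2, -1, -3/2]].
P has determinant 8; P⁻¹ = [[-3/8, 1/2], [-1/4, 0]].
D⁻¹Q = [[4, -2], [0, -20], [-2, 15]].
M = (D⁻¹Q)P⁻¹ = [[-1, 2], [5, 0], [-3, -1]].

-1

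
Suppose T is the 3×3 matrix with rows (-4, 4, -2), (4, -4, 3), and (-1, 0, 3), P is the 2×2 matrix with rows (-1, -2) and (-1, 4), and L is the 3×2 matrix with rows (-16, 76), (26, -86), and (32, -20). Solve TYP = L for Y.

Left-multiply by T⁻¹ and right-multiply by P⁻¹: Y = T⁻¹LP⁻¹.
det T = -4; the adjugate gives T⁻¹ = [[3, 3, -1], [15/4, 7/2, -1], [1, 1, 0]].
det P = -6, so P⁻¹ = [[-2/3, -1/3], [-1/6, 1/6]].
T⁻¹L = [[-2, -10], [-1, 4], [10, -10]].
Y = (T⁻¹L)P⁻¹ = [[3, -1], [0, 1], [-5, -5]].

Y = [[3, -1], [0, 1], [-5, -5]]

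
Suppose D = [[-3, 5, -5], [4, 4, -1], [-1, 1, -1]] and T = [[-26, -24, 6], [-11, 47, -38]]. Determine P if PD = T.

P = [[-1, -6, 5], [6, 3, 5]]

Right-multiplying both sides by D⁻¹ gives P = TD⁻¹.
det D = -6, so D⁻¹ = [[1/2, 0, -5/2], [-5/6, 1/3, 23/6], [-4/3, 1/3, 16/3]].
P = TD⁻¹ = [[-26, -24, 6], [-11, 47, -38]] · [[1/2, 0, -5/2], [-5/6, 1/3, 23/6], [-4/3, 1/3, 16/3]] = [[-1, -6, 5], [6, 3, 5]].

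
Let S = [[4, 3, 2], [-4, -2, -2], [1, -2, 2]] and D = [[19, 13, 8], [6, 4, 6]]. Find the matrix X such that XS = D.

X = [[1, -4, -1], [6, 5, 2]]

Since S sits to the right of X, X = DS⁻¹.
det S = 6, so S⁻¹ = [[-4/3, -5/3, -1/3], [1, 1, 0], [5/3, 11/6, 2/3]].
X = DS⁻¹ = [[19, 13, 8], [6, 4, 6]] · [[-4/3, -5/3, -1/3], [1, 1, 0], [5/3, 11/6, 2/3]] = [[1, -4, -1], [6, 5, 2]].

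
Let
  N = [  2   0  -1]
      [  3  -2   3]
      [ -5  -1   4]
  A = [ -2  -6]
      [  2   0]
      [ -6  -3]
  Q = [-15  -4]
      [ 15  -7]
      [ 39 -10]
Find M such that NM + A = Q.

M = [[-4, -1], [-5, -4], [5, -4]]

NM = Q − A = [[-13, 2], [13, -7], [45, -7]].
Left-multiplying both sides by N⁻¹ gives M = N⁻¹(Q − A).
N has determinant 3; N⁻¹ = [[-5/3, 1/3, -2/3], [-9, 1, -3], [-13/3, 2/3, -4/3]].
M = N⁻¹(Q − A) = [[-4, -1], [-5, -4], [5, -4]].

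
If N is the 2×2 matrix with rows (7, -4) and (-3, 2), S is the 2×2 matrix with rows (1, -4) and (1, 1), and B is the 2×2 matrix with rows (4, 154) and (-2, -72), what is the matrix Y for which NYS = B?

Y = N⁻¹BS⁻¹ (apply N⁻¹ on the left and S⁻¹ on the right).
N has determinant 2; N⁻¹ = [[1, 2], [3/2, 7/2]].
S has determinant 5; S⁻¹ = [[1/5, 4/5], [-1/5, 1/5]].
N⁻¹B = [[0, 10], [-1, -21]].
Y = (N⁻¹B)S⁻¹ = [[-2, 2], [4, -5]].

Y = [[-2, 2], [4, -5]]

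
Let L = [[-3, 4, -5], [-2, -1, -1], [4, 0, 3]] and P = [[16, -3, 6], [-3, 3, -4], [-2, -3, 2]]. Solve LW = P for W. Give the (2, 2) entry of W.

-2

L is on the left of W, so left-multiply by L⁻¹: W = L⁻¹P.
L has determinant -3; L⁻¹ = [[1, 4, 3], [-2/3, -11/3, -7/3], [-4/3, -16/3, -11/3]].
W = L⁻¹P = [[1, 4, 3], [-2/3, -11/3, -7/3], [-4/3, -16/3, -11/3]] · [[16, -3, 6], [-3, 3, -4], [-2, -3, 2]] = [[-2, 0, -4], [5, -2, 6], [2, -1, 6]].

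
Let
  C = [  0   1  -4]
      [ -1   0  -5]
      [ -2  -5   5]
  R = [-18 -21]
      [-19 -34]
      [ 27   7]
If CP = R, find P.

C is on the left of P, so left-multiply by C⁻¹: P = C⁻¹R.
C has determinant -5; C⁻¹ = [[5, -3, 1], [-3, 8/5, -4/5], [-1, 2/5, -1/5]].
P = C⁻¹R = [[5, -3, 1], [-3, 8/5, -4/5], [-1, 2/5, -1/5]] · [[-18, -21], [-19, -34], [27, 7]] = [[-6, 4], [2, 3], [5, 6]].

P = [[-6, 4], [2, 3], [5, 6]]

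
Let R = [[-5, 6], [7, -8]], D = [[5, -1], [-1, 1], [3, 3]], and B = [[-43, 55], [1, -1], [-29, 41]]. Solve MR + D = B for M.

MR = B − D = [[-48, 56], [2, -2], [-32, 38]].
Since R sits to the right of M, M = (B − D)R⁻¹.
det R = -2; the adjugate gives R⁻¹ = [[4, 3], [7/2, 5/2]].
M = (B − D)R⁻¹ = [[4, -4], [1, 1], [5, -1]].

M = [[4, -4], [1, 1], [5, -1]]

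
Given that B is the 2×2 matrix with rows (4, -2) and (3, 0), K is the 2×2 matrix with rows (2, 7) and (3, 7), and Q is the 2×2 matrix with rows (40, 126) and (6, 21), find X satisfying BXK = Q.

Left-multiply by B⁻¹ and right-multiply by K⁻¹: X = B⁻¹QK⁻¹.
B has determinant 6; B⁻¹ = [[0, 1/3], [-1/2, 2/3]].
det K = -7, so K⁻¹ = [[-1, 1], [3/7, -2/7]].
B⁻¹Q = [[2, 7], [-16, -49]].
X = (B⁻¹Q)K⁻¹ = [[1, 0], [-5, -2]].

X = [[1, 0], [-5, -2]]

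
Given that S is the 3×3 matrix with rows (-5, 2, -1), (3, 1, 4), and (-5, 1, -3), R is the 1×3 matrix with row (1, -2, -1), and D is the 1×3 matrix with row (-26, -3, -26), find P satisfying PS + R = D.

P = [[0, -4, 3]]

PS = D − R = [[-27, -1, -25]].
Right-multiplying both sides by S⁻¹ gives P = (D − R)S⁻¹.
S has determinant 5; S⁻¹ = [[-7/5, 1, 9/5], [-11/5, 2, 17/5], [8/5, -1, -11/5]].
P = (D − R)S⁻¹ = [[0, -4, 3]].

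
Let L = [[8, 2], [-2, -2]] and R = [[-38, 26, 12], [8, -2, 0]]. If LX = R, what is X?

X = [[-5, 4, 2], [1, -3, -2]]

Left-multiplying both sides by L⁻¹ gives X = L⁻¹R.
det L = -12; the adjugate gives L⁻¹ = [[1/6, 1/6], [-1/6, -2/3]].
X = L⁻¹R = [[1/6, 1/6], [-1/6, -2/3]] · [[-38, 26, 12], [8, -2, 0]] = [[-5, 4, 2], [1, -3, -2]].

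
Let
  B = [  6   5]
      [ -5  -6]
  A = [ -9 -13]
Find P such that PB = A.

P = [[1, 3]]

B is on the right of P, so right-multiply by B⁻¹: P = AB⁻¹.
det B = -11, so B⁻¹ = [[6/11, 5/11], [-5/11, -6/11]].
P = AB⁻¹ = [[-9, -13]] · [[6/11, 5/11], [-5/11, -6/11]] = [[1, 3]].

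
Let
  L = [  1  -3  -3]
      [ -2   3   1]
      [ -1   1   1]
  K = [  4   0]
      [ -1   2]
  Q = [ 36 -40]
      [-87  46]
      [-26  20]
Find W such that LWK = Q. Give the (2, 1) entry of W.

Isolating W: multiply by L⁻¹ from the left and K⁻¹ from the right, so W = L⁻¹QK⁻¹.
L has determinant -4; L⁻¹ = [[-1/2, 0, -3/2], [-1/4, 1/2, -5/4], [-1/4, -1/2, 3/4]].
K has determinant 8; K⁻¹ = [[1/4, 0], [1/8, 1/2]].
L⁻¹Q = [[21, -10], [-20, 8], [15, 2]].
W = (L⁻¹Q)K⁻¹ = [[4, -5], [-4, 4], [4, 1]].

-4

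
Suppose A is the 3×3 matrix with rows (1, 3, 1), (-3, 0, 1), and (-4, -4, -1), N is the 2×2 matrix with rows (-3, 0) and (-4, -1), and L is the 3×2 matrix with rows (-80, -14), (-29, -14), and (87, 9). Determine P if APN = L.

P = A⁻¹LN⁻¹ (apply A⁻¹ on the left and N⁻¹ on the right).
A has determinant -5; A⁻¹ = [[-4/5, 1/5, -3/5], [7/5, -3/5, 4/5], [-12/5, 8/5, -9/5]].
det N = 3; the adjugate gives N⁻¹ = [[-1/3, 0], [4/3, -1]].
A⁻¹L = [[6, 3], [-25, -4], [-11, -5]].
P = (A⁻¹L)N⁻¹ = [[2, -3], [3, 4], [-3, 5]].

P = [[2, -3], [3, 4], [-3, 5]]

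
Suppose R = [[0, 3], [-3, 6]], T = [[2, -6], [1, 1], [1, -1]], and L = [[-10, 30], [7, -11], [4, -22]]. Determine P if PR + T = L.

PR = L − T = [[-12, 36], [6, -12], [3, -21]].
Since R sits to the right of P, P = (L − T)R⁻¹.
R has determinant 9; R⁻¹ = [[2/3, -1/3], [1/3, 0]].
P = (L − T)R⁻¹ = [[4, 4], [0, -2], [-5, -1]].

P = [[4, 4], [0, -2], [-5, -1]]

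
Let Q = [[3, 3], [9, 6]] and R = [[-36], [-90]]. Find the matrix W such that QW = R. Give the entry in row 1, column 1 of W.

-6

Left-multiplying both sides by Q⁻¹ gives W = Q⁻¹R.
det Q = -9; the adjugate gives Q⁻¹ = [[-2/3, 1/3], [1, -1/3]].
W = Q⁻¹R = [[-2/3, 1/3], [1, -1/3]] · [[-36], [-90]] = [[-6], [-6]].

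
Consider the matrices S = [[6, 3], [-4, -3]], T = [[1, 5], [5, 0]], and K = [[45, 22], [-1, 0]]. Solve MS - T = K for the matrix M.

MS = K + T = [[46, 27], [4, 0]].
S is on the right of M, so right-multiply by S⁻¹: M = (K + T)S⁻¹.
det S = -6; the adjugate gives S⁻¹ = [[1/2, 1/2], [-2/3, -1]].
M = (K + T)S⁻¹ = [[5, -4], [2, 2]].

M = [[5, -4], [2, 2]]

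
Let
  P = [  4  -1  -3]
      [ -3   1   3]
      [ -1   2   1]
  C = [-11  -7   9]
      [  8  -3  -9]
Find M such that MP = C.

Right-multiplying both sides by P⁻¹ gives M = CP⁻¹.
P has determinant -5; P⁻¹ = [[1, 1, 0], [0, -1/5, 3/5], [1, 7/5, -1/5]].
M = CP⁻¹ = [[-11, -7, 9], [8, -3, -9]] · [[1, 1, 0], [0, -1/5, 3/5], [1, 7/5, -1/5]] = [[-2, 3, -6], [-1, -4, 0]].

M = [[-2, 3, -6], [-1, -4, 0]]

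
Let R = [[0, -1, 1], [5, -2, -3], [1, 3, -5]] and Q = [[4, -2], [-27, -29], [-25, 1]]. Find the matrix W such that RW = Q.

Left-multiplying both sides by R⁻¹ gives W = R⁻¹Q.
R has determinant -5; R⁻¹ = [[-19/5, 2/5, -1], [-22/5, 1/5, -1], [-17/5, 1/5, -1]].
W = R⁻¹Q = [[-19/5, 2/5, -1], [-22/5, 1/5, -1], [-17/5, 1/5, -1]] · [[4, -2], [-27, -29], [-25, 1]] = [[-1, -5], [2, 2], [6, 0]].

W = [[-1, -5], [2, 2], [6, 0]]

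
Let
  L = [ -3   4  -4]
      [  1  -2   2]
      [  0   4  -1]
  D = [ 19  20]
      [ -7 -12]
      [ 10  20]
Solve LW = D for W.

W = [[-5, 4], [3, 4], [2, -4]]

L is on the left of W, so left-multiply by L⁻¹: W = L⁻¹D.
L has determinant 6; L⁻¹ = [[-1, -2, 0], [1/6, 1/2, 1/3], [2/3, 2, 1/3]].
W = L⁻¹D = [[-1, -2, 0], [1/6, 1/2, 1/3], [2/3, 2, 1/3]] · [[19, 20], [-7, -12], [10, 20]] = [[-5, 4], [3, 4], [2, -4]].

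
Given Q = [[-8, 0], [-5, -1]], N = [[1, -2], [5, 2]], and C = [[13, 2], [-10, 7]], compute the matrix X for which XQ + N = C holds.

X = [[1, -4], [5, -5]]

XQ = C − N = [[12, 4], [-15, 5]].
Q is on the right of X, so right-multiply by Q⁻¹: X = (C − N)Q⁻¹.
det Q = 8; the adjugate gives Q⁻¹ = [[-1/8, 0], [5/8, -1]].
X = (C − N)Q⁻¹ = [[1, -4], [5, -5]].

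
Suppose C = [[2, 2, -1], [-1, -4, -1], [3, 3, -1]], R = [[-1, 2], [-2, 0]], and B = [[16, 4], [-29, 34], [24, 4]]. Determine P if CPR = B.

P = [[5, -3], [-5, -1], [-2, 1]]

P = C⁻¹BR⁻¹ (apply C⁻¹ on the left and R⁻¹ on the right).
C has determinant -3; C⁻¹ = [[-7/3, 1/3, 2], [4/3, -1/3, -1], [-3, 0, 2]].
det R = 4, so R⁻¹ = [[0, -1/2], [1/2, -1/4]].
C⁻¹B = [[1, 10], [7, -10], [0, -4]].
P = (C⁻¹B)R⁻¹ = [[5, -3], [-5, -1], [-2, 1]].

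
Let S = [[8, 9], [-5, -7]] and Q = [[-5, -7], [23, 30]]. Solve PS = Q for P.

Right-multiplying both sides by S⁻¹ gives P = QS⁻¹.
S has determinant -11; S⁻¹ = [[7/11, 9/11], [-5/11, -8/11]].
P = QS⁻¹ = [[-5, -7], [23, 30]] · [[7/11, 9/11], [-5/11, -8/11]] = [[0, 1], [1, -3]].

P = [[0, 1], [1, -3]]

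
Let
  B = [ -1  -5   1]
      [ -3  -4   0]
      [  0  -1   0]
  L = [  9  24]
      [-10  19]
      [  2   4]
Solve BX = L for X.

B is on the left of X, so left-multiply by B⁻¹: X = B⁻¹L.
B has determinant 3; B⁻¹ = [[0, -1/3, 4/3], [0, 0, -1], [1, -1/3, -11/3]].
X = B⁻¹L = [[0, -1/3, 4/3], [0, 0, -1], [1, -1/3, -11/3]] · [[9, 24], [-10, 19], [2, 4]] = [[6, -1], [-2, -4], [5, 3]].

X = [[6, -1], [-2, -4], [5, 3]]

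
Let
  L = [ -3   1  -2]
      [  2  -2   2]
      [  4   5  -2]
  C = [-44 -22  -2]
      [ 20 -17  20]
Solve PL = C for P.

P = [[6, -1, -6], [-6, 3, -1]]

L is on the right of P, so right-multiply by L⁻¹: P = CL⁻¹.
det L = -6, so L⁻¹ = [[1, 4/3, 1/3], [-2, -7/3, -1/3], [-3, -19/6, -2/3]].
P = CL⁻¹ = [[-44, -22, -2], [20, -17, 20]] · [[1, 4/3, 1/3], [-2, -7/3, -1/3], [-3, -19/6, -2/3]] = [[6, -1, -6], [-6, 3, -1]].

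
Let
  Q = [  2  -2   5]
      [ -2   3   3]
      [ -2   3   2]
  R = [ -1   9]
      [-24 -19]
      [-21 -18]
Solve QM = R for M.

Q is on the left of M, so left-multiply by Q⁻¹: M = Q⁻¹R.
Q has determinant -2; Q⁻¹ = [[3/2, -19/2, 21/2], [1, -7, 8], [0, 1, -1]].
M = Q⁻¹R = [[3/2, -19/2, 21/2], [1, -7, 8], [0, 1, -1]] · [[-1, 9], [-24, -19], [-21, -18]] = [[6, 5], [-1, -2], [-3, -1]].

M = [[6, 5], [-1, -2], [-3, -1]]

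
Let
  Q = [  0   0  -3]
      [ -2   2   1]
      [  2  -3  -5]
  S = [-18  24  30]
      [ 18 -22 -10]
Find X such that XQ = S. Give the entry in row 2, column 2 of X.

-5

Since Q sits to the right of X, X = SQ⁻¹.
Q has determinant -6; Q⁻¹ = [[7/6, -3/2, -1], [4/3, -1, -1], [-1/3, 0, 0]].
X = SQ⁻¹ = [[-18, 24, 30], [18, -22, -10]] · [[7/6, -3/2, -1], [4/3, -1, -1], [-1/3, 0, 0]] = [[1, 3, -6], [-5, -5, 4]].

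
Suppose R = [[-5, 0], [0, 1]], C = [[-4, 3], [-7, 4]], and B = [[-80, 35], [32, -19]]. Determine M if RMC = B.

Isolating M: multiply by R⁻¹ from the left and C⁻¹ from the right, so M = R⁻¹BC⁻¹.
det R = -5, so R⁻¹ = [[-1/5, 0], [0, 1]].
det C = 5, so C⁻¹ = [[4/5, -3/5], [7/5, -4/5]].
R⁻¹B = [[16, -7], [32, -19]].
M = (R⁻¹B)C⁻¹ = [[3, -4], [-1, -4]].

M = [[3, -4], [-1, -4]]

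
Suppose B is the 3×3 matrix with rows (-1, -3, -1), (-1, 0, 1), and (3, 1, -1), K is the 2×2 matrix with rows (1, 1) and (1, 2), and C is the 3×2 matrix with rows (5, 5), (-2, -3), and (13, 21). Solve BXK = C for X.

Left-multiply by B⁻¹ and right-multiply by K⁻¹: X = B⁻¹CK⁻¹.
det B = -4, so B⁻¹ = [[1/4, 1, 3/4], [-1/2, -1, -1/2], [1/4, 2, 3/4]].
K has determinant 1; K⁻¹ = [[2, -1], [-1, 1]].
B⁻¹C = [[9, 14], [-7, -10], [7, 11]].
X = (B⁻¹C)K⁻¹ = [[4, 5], [-4, -3], [3, 4]].

X = [[4, 5], [-4, -3], [3, 4]]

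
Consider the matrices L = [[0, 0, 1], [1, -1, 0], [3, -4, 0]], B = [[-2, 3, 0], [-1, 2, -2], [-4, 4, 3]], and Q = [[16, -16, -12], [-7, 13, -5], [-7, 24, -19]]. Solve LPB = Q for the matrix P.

P = L⁻¹QB⁻¹ (apply L⁻¹ on the left and B⁻¹ on the right).
L has determinant -1; L⁻¹ = [[0, 4, -1], [0, 3, -1], [1, 0, 0]].
B has determinant 5; B⁻¹ = [[14/5, -9/5, -6/5], [11/5, -6/5, -4/5], [4/5, -4/5, -1/5]].
L⁻¹Q = [[-21, 28, -1], [-14, 15, 4], [16, -16, -12]].
P = (L⁻¹Q)B⁻¹ = [[2, 5, 3], [-3, 4, 4], [0, 0, -4]].

P = [[2, 5, 3], [-3, 4, 4], [0, 0, -4]]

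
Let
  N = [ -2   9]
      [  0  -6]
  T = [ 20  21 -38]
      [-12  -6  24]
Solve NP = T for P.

N is on the left of P, so left-multiply by N⁻¹: P = N⁻¹T.
det N = 12; the adjugate gives N⁻¹ = [[-1/2, -3/4], [0, -1/6]].
P = N⁻¹T = [[-1/2, -3/4], [0, -1/6]] · [[20, 21, -38], [-12, -6, 24]] = [[-1, -6, 1], [2, 1, -4]].

P = [[-1, -6, 1], [2, 1, -4]]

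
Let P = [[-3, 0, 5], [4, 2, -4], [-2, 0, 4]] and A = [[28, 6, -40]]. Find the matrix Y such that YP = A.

Y = [[-4, 3, -2]]

P is on the right of Y, so right-multiply by P⁻¹: Y = AP⁻¹.
P has determinant -4; P⁻¹ = [[-2, 0, 5/2], [2, 1/2, -2], [-1, 0, 3/2]].
Y = AP⁻¹ = [[28, 6, -40]] · [[-2, 0, 5/2], [2, 1/2, -2], [-1, 0, 3/2]] = [[-4, 3, -2]].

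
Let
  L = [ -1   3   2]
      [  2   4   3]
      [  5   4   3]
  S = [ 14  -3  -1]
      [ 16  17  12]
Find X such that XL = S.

L is on the right of X, so right-multiply by L⁻¹: X = SL⁻¹.
det L = 3, so L⁻¹ = [[0, -1/3, 1/3], [3, -13/3, 7/3], [-4, 19/3, -10/3]].
X = SL⁻¹ = [[14, -3, -1], [16, 17, 12]] · [[0, -1/3, 1/3], [3, -13/3, 7/3], [-4, 19/3, -10/3]] = [[-5, 2, 1], [3, -3, 5]].

X = [[-5, 2, 1], [3, -3, 5]]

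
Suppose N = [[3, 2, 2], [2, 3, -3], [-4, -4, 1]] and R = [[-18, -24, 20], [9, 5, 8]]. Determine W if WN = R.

W = [[2, -4, 4], [1, -3, -3]]

Since N sits to the right of W, W = RN⁻¹.
det N = 1; the adjugate gives N⁻¹ = [[-9, -10, -12], [10, 11, 13], [4, 4, 5]].
W = RN⁻¹ = [[-18, -24, 20], [9, 5, 8]] · [[-9, -10, -12], [10, 11, 13], [4, 4, 5]] = [[2, -4, 4], [1, -3, -3]].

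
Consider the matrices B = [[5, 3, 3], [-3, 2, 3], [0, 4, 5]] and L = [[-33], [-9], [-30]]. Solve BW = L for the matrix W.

Left-multiplying both sides by B⁻¹ gives W = B⁻¹L.
det B = -1; the adjugate gives B⁻¹ = [[2, 3, -3], [-15, -25, 24], [12, 20, -19]].
W = B⁻¹L = [[2, 3, -3], [-15, -25, 24], [12, 20, -19]] · [[-33], [-9], [-30]] = [[-3], [0], [-6]].

W = [[-3], [0], [-6]]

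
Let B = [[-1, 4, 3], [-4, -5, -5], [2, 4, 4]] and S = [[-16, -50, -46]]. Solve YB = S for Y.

Since B sits to the right of Y, Y = SB⁻¹.
det B = 6; the adjugate gives B⁻¹ = [[0, -2/3, -5/6], [1, -5/3, -17/6], [-1, 2, 7/2]].
Y = SB⁻¹ = [[-16, -50, -46]] · [[0, -2/3, -5/6], [1, -5/3, -17/6], [-1, 2, 7/2]] = [[-4, 2, -6]].

Y = [[-4, 2, -6]]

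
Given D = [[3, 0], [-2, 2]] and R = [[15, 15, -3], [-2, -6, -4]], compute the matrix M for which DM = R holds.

Since D multiplies M on the left, M = D⁻¹R.
det D = 6, so D⁻¹ = [[1/3, 0], [1/3, 1/2]].
M = D⁻¹R = [[1/3, 0], [1/3, 1/2]] · [[15, 15, -3], [-2, -6, -4]] = [[5, 5, -1], [4, 2, -3]].

M = [[5, 5, -1], [4, 2, -3]]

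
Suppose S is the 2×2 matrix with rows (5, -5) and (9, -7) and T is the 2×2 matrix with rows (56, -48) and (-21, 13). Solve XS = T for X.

Since S sits to the right of X, X = TS⁻¹.
S has determinant 10; S⁻¹ = [[-7/10, 1/2], [-9/10, 1/2]].
X = TS⁻¹ = [[56, -48], [-21, 13]] · [[-7/10, 1/2], [-9/10, 1/2]] = [[4, 4], [3, -4]].

X = [[4, 4], [3, -4]]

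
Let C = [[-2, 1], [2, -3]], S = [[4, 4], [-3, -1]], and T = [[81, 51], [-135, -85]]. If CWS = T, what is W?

W = C⁻¹TS⁻¹ (apply C⁻¹ on the left and S⁻¹ on the right).
det C = 4, so C⁻¹ = [[-3/4, -1/4], [-1/2, -1/2]].
det S = 8; the adjugate gives S⁻¹ = [[-1/8, -1/2], [3/8, 1/2]].
C⁻¹T = [[-27, -17], [27, 17]].
W = (C⁻¹T)S⁻¹ = [[-3, 5], [3, -5]].

W = [[-3, 5], [3, -5]]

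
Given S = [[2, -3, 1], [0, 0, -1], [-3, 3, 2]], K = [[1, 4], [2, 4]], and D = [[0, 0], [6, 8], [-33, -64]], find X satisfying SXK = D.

Isolating X: multiply by S⁻¹ from the left and K⁻¹ from the right, so X = S⁻¹DK⁻¹.
det S = -3, so S⁻¹ = [[-1, -3, -1], [-1, -7/3, -2/3], [0, -1, 0]].
det K = -4; the adjugate gives K⁻¹ = [[-1, 1], [1/2, -1/4]].
S⁻¹D = [[15, 40], [8, 24], [-6, -8]].
X = (S⁻¹D)K⁻¹ = [[5, 5], [4, 2], [2, -4]].

X = [[5, 5], [4, 2], [2, -4]]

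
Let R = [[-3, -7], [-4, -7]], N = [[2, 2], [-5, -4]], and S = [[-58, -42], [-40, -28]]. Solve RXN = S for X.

X = R⁻¹SN⁻¹ (apply R⁻¹ on the left and N⁻¹ on the right).
det R = -7; the adjugate gives R⁻¹ = [[1, -1], [-4/7, 3/7]].
det N = 2, so N⁻¹ = [[-2, -1], [5/2, 1]].
R⁻¹S = [[-18, -14], [16, 12]].
X = (R⁻¹S)N⁻¹ = [[1, 4], [-2, -4]].

X = [[1, 4], [-2, -4]]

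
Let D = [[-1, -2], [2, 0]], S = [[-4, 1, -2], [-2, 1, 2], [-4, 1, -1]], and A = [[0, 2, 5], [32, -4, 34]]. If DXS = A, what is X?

X = D⁻¹AS⁻¹ (apply D⁻¹ on the left and S⁻¹ on the right).
D has determinant 4; D⁻¹ = [[0, 1/2], [-1/2, -1/4]].
det S = -2, so S⁻¹ = [[3/2, 1/2, -2], [5, 2, -6], [-1, 0, 1]].
D⁻¹A = [[16, -2, 17], [-8, 0, -11]].
X = (D⁻¹A)S⁻¹ = [[-3, 4, -3], [-1, -4, 5]].

X = [[-3, 4, -3], [-1, -4, 5]]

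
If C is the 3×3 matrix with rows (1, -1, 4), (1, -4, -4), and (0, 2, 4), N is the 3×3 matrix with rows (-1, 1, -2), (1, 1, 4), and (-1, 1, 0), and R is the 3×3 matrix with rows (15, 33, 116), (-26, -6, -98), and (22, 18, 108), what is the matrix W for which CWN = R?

Isolating W: multiply by C⁻¹ from the left and N⁻¹ from the right, so W = C⁻¹RN⁻¹.
det C = 4; the adjugate gives C⁻¹ = [[-2, 3, 5], [-1, 1, 2], [1/2, -1/2, -3/4]].
det N = -4; the adjugate gives N⁻¹ = [[1, 1/2, -3/2], [1, 1/2, -1/2], [-1/2, 0, 1/2]].
C⁻¹R = [[2, 6, 14], [3, -3, 2], [4, 6, 26]].
W = (C⁻¹R)N⁻¹ = [[1, 4, 1], [-1, 0, -2], [-3, 5, 4]].

W = [[1, 4, 1], [-1, 0, -2], [-3, 5, 4]]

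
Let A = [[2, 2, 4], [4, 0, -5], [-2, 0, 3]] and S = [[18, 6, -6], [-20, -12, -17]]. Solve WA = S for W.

A is on the right of W, so right-multiply by A⁻¹: W = SA⁻¹.
det A = -4, so A⁻¹ = [[0, 3/2, 5/2], [1/2, -7/2, -13/2], [0, 1, 2]].
W = SA⁻¹ = [[18, 6, -6], [-20, -12, -17]] · [[0, 3/2, 5/2], [1/2, -7/2, -13/2], [0, 1, 2]] = [[3, 0, -6], [-6, -5, -6]].

W = [[3, 0, -6], [-6, -5, -6]]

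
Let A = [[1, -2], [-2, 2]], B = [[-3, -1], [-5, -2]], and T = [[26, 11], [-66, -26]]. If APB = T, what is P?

Isolating P: multiply by A⁻¹ from the left and B⁻¹ from the right, so P = A⁻¹TB⁻¹.
det A = -2, so A⁻¹ = [[-1, -1], [-1, -1/2]].
B has determinant 1; B⁻¹ = [[-2, 1], [5, -3]].
A⁻¹T = [[40, 15], [7, 2]].
P = (A⁻¹T)B⁻¹ = [[-5, -5], [-4, 1]].

P = [[-5, -5], [-4, 1]]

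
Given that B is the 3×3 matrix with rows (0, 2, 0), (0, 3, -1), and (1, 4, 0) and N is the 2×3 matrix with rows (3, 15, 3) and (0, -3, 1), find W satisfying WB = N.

Since B sits to the right of W, W = NB⁻¹.
det B = -2, so B⁻¹ = [[-2, 0, 1], [1/2, 0, 0], [3/2, -1, 0]].
W = NB⁻¹ = [[3, 15, 3], [0, -3, 1]] · [[-2, 0, 1], [1/2, 0, 0], [3/2, -1, 0]] = [[6, -3, 3], [0, -1, 0]].

W = [[6, -3, 3], [0, -1, 0]]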